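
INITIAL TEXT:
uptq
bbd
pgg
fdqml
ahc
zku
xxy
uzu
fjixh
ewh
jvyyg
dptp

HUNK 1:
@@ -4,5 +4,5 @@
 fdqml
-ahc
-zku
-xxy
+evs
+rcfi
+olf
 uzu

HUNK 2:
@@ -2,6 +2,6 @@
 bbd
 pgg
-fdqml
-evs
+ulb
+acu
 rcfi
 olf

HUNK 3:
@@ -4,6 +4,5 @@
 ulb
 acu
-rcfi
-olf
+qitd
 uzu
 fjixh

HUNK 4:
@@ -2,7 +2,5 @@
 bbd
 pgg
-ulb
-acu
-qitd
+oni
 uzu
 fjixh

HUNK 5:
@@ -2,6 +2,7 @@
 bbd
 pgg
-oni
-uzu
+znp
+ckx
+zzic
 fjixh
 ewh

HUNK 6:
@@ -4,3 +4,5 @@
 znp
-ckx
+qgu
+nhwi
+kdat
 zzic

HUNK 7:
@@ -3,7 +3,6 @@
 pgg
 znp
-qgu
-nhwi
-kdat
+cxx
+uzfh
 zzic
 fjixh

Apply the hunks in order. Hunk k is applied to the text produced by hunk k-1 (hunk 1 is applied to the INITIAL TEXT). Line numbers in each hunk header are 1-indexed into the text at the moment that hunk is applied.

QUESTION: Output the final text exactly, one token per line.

Answer: uptq
bbd
pgg
znp
cxx
uzfh
zzic
fjixh
ewh
jvyyg
dptp

Derivation:
Hunk 1: at line 4 remove [ahc,zku,xxy] add [evs,rcfi,olf] -> 12 lines: uptq bbd pgg fdqml evs rcfi olf uzu fjixh ewh jvyyg dptp
Hunk 2: at line 2 remove [fdqml,evs] add [ulb,acu] -> 12 lines: uptq bbd pgg ulb acu rcfi olf uzu fjixh ewh jvyyg dptp
Hunk 3: at line 4 remove [rcfi,olf] add [qitd] -> 11 lines: uptq bbd pgg ulb acu qitd uzu fjixh ewh jvyyg dptp
Hunk 4: at line 2 remove [ulb,acu,qitd] add [oni] -> 9 lines: uptq bbd pgg oni uzu fjixh ewh jvyyg dptp
Hunk 5: at line 2 remove [oni,uzu] add [znp,ckx,zzic] -> 10 lines: uptq bbd pgg znp ckx zzic fjixh ewh jvyyg dptp
Hunk 6: at line 4 remove [ckx] add [qgu,nhwi,kdat] -> 12 lines: uptq bbd pgg znp qgu nhwi kdat zzic fjixh ewh jvyyg dptp
Hunk 7: at line 3 remove [qgu,nhwi,kdat] add [cxx,uzfh] -> 11 lines: uptq bbd pgg znp cxx uzfh zzic fjixh ewh jvyyg dptp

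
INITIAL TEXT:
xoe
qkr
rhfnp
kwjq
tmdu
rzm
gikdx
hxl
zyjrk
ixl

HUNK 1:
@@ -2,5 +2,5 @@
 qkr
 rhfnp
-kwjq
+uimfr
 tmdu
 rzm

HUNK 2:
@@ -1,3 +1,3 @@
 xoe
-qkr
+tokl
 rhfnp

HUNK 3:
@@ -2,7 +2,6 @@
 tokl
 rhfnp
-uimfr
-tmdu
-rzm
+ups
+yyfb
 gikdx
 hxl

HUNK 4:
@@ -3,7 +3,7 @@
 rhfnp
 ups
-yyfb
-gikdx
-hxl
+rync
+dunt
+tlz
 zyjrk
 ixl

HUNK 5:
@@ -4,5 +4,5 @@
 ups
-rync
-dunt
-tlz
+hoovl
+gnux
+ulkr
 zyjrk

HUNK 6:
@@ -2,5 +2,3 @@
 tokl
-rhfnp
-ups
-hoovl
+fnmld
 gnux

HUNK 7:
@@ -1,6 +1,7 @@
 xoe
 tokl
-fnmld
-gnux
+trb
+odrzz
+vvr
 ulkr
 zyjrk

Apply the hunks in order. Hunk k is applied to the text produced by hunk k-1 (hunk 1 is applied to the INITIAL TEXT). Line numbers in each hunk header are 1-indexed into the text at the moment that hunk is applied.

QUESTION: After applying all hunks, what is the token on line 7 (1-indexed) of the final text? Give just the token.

Hunk 1: at line 2 remove [kwjq] add [uimfr] -> 10 lines: xoe qkr rhfnp uimfr tmdu rzm gikdx hxl zyjrk ixl
Hunk 2: at line 1 remove [qkr] add [tokl] -> 10 lines: xoe tokl rhfnp uimfr tmdu rzm gikdx hxl zyjrk ixl
Hunk 3: at line 2 remove [uimfr,tmdu,rzm] add [ups,yyfb] -> 9 lines: xoe tokl rhfnp ups yyfb gikdx hxl zyjrk ixl
Hunk 4: at line 3 remove [yyfb,gikdx,hxl] add [rync,dunt,tlz] -> 9 lines: xoe tokl rhfnp ups rync dunt tlz zyjrk ixl
Hunk 5: at line 4 remove [rync,dunt,tlz] add [hoovl,gnux,ulkr] -> 9 lines: xoe tokl rhfnp ups hoovl gnux ulkr zyjrk ixl
Hunk 6: at line 2 remove [rhfnp,ups,hoovl] add [fnmld] -> 7 lines: xoe tokl fnmld gnux ulkr zyjrk ixl
Hunk 7: at line 1 remove [fnmld,gnux] add [trb,odrzz,vvr] -> 8 lines: xoe tokl trb odrzz vvr ulkr zyjrk ixl
Final line 7: zyjrk

Answer: zyjrk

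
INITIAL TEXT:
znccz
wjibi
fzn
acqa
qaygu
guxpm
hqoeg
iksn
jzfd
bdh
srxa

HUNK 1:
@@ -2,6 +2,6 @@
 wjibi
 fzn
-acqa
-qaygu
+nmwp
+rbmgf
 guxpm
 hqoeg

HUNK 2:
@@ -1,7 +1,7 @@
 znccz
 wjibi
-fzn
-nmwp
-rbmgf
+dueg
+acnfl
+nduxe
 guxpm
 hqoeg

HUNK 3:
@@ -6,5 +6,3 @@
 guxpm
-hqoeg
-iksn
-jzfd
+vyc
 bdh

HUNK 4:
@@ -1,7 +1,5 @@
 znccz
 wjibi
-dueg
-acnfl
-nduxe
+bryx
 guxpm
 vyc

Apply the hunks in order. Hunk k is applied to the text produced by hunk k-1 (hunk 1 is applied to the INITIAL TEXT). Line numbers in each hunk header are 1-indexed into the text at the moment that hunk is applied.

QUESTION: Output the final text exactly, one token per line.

Hunk 1: at line 2 remove [acqa,qaygu] add [nmwp,rbmgf] -> 11 lines: znccz wjibi fzn nmwp rbmgf guxpm hqoeg iksn jzfd bdh srxa
Hunk 2: at line 1 remove [fzn,nmwp,rbmgf] add [dueg,acnfl,nduxe] -> 11 lines: znccz wjibi dueg acnfl nduxe guxpm hqoeg iksn jzfd bdh srxa
Hunk 3: at line 6 remove [hqoeg,iksn,jzfd] add [vyc] -> 9 lines: znccz wjibi dueg acnfl nduxe guxpm vyc bdh srxa
Hunk 4: at line 1 remove [dueg,acnfl,nduxe] add [bryx] -> 7 lines: znccz wjibi bryx guxpm vyc bdh srxa

Answer: znccz
wjibi
bryx
guxpm
vyc
bdh
srxa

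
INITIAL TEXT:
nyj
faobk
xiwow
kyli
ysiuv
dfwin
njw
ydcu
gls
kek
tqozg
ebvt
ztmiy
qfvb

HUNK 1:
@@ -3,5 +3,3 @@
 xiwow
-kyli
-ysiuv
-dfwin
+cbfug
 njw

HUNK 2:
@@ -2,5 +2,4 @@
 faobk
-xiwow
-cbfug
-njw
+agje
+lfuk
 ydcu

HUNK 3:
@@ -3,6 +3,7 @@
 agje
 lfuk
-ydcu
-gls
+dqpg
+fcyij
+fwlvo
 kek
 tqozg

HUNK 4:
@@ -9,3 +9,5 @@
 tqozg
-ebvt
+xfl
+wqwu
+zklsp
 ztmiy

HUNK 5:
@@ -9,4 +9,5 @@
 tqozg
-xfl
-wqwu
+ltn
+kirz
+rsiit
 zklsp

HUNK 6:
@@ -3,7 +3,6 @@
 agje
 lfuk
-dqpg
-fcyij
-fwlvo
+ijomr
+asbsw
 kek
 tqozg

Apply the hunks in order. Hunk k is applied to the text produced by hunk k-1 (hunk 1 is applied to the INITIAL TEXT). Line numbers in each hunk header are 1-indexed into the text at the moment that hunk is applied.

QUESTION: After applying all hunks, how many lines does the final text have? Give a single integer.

Hunk 1: at line 3 remove [kyli,ysiuv,dfwin] add [cbfug] -> 12 lines: nyj faobk xiwow cbfug njw ydcu gls kek tqozg ebvt ztmiy qfvb
Hunk 2: at line 2 remove [xiwow,cbfug,njw] add [agje,lfuk] -> 11 lines: nyj faobk agje lfuk ydcu gls kek tqozg ebvt ztmiy qfvb
Hunk 3: at line 3 remove [ydcu,gls] add [dqpg,fcyij,fwlvo] -> 12 lines: nyj faobk agje lfuk dqpg fcyij fwlvo kek tqozg ebvt ztmiy qfvb
Hunk 4: at line 9 remove [ebvt] add [xfl,wqwu,zklsp] -> 14 lines: nyj faobk agje lfuk dqpg fcyij fwlvo kek tqozg xfl wqwu zklsp ztmiy qfvb
Hunk 5: at line 9 remove [xfl,wqwu] add [ltn,kirz,rsiit] -> 15 lines: nyj faobk agje lfuk dqpg fcyij fwlvo kek tqozg ltn kirz rsiit zklsp ztmiy qfvb
Hunk 6: at line 3 remove [dqpg,fcyij,fwlvo] add [ijomr,asbsw] -> 14 lines: nyj faobk agje lfuk ijomr asbsw kek tqozg ltn kirz rsiit zklsp ztmiy qfvb
Final line count: 14

Answer: 14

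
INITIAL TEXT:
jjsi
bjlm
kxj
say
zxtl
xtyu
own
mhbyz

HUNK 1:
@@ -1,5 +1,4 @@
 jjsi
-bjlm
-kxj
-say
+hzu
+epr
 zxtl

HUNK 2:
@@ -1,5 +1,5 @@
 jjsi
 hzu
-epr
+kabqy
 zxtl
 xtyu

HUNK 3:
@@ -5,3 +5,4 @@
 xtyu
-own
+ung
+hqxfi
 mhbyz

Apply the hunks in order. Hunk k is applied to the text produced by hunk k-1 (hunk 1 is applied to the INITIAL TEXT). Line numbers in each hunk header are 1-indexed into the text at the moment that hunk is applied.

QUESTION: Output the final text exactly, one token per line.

Answer: jjsi
hzu
kabqy
zxtl
xtyu
ung
hqxfi
mhbyz

Derivation:
Hunk 1: at line 1 remove [bjlm,kxj,say] add [hzu,epr] -> 7 lines: jjsi hzu epr zxtl xtyu own mhbyz
Hunk 2: at line 1 remove [epr] add [kabqy] -> 7 lines: jjsi hzu kabqy zxtl xtyu own mhbyz
Hunk 3: at line 5 remove [own] add [ung,hqxfi] -> 8 lines: jjsi hzu kabqy zxtl xtyu ung hqxfi mhbyz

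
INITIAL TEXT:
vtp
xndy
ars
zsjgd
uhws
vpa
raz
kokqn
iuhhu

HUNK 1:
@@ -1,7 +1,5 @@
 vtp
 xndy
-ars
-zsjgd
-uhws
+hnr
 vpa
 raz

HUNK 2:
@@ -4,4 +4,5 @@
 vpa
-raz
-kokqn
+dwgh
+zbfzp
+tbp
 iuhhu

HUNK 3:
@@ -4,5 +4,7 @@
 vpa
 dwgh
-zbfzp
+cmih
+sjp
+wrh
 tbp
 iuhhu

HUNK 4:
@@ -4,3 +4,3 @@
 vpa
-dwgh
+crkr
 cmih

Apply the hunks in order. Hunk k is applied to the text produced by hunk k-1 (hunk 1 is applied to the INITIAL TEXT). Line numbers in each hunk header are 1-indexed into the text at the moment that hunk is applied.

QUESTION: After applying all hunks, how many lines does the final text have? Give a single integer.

Hunk 1: at line 1 remove [ars,zsjgd,uhws] add [hnr] -> 7 lines: vtp xndy hnr vpa raz kokqn iuhhu
Hunk 2: at line 4 remove [raz,kokqn] add [dwgh,zbfzp,tbp] -> 8 lines: vtp xndy hnr vpa dwgh zbfzp tbp iuhhu
Hunk 3: at line 4 remove [zbfzp] add [cmih,sjp,wrh] -> 10 lines: vtp xndy hnr vpa dwgh cmih sjp wrh tbp iuhhu
Hunk 4: at line 4 remove [dwgh] add [crkr] -> 10 lines: vtp xndy hnr vpa crkr cmih sjp wrh tbp iuhhu
Final line count: 10

Answer: 10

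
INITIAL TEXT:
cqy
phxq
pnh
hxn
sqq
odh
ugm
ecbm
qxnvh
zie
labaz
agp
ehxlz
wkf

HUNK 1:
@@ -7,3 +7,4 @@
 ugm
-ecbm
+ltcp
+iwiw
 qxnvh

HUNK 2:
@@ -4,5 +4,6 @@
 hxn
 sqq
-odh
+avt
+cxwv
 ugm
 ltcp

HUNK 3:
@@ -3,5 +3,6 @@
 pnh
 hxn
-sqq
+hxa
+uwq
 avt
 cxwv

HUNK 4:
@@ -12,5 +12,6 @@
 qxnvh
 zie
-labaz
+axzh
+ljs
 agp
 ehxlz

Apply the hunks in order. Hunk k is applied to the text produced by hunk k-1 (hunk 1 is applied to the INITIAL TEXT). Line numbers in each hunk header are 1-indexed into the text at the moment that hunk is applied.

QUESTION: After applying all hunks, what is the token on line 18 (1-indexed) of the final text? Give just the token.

Answer: wkf

Derivation:
Hunk 1: at line 7 remove [ecbm] add [ltcp,iwiw] -> 15 lines: cqy phxq pnh hxn sqq odh ugm ltcp iwiw qxnvh zie labaz agp ehxlz wkf
Hunk 2: at line 4 remove [odh] add [avt,cxwv] -> 16 lines: cqy phxq pnh hxn sqq avt cxwv ugm ltcp iwiw qxnvh zie labaz agp ehxlz wkf
Hunk 3: at line 3 remove [sqq] add [hxa,uwq] -> 17 lines: cqy phxq pnh hxn hxa uwq avt cxwv ugm ltcp iwiw qxnvh zie labaz agp ehxlz wkf
Hunk 4: at line 12 remove [labaz] add [axzh,ljs] -> 18 lines: cqy phxq pnh hxn hxa uwq avt cxwv ugm ltcp iwiw qxnvh zie axzh ljs agp ehxlz wkf
Final line 18: wkf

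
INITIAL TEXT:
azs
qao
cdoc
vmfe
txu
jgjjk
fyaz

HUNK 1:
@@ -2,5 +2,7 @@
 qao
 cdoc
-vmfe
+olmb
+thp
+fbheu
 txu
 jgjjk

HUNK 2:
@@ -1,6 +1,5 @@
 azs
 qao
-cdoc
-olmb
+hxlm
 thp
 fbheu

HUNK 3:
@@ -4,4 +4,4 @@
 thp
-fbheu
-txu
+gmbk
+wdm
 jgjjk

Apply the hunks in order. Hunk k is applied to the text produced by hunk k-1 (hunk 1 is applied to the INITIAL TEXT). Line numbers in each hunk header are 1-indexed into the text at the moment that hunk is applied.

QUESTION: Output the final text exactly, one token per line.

Hunk 1: at line 2 remove [vmfe] add [olmb,thp,fbheu] -> 9 lines: azs qao cdoc olmb thp fbheu txu jgjjk fyaz
Hunk 2: at line 1 remove [cdoc,olmb] add [hxlm] -> 8 lines: azs qao hxlm thp fbheu txu jgjjk fyaz
Hunk 3: at line 4 remove [fbheu,txu] add [gmbk,wdm] -> 8 lines: azs qao hxlm thp gmbk wdm jgjjk fyaz

Answer: azs
qao
hxlm
thp
gmbk
wdm
jgjjk
fyaz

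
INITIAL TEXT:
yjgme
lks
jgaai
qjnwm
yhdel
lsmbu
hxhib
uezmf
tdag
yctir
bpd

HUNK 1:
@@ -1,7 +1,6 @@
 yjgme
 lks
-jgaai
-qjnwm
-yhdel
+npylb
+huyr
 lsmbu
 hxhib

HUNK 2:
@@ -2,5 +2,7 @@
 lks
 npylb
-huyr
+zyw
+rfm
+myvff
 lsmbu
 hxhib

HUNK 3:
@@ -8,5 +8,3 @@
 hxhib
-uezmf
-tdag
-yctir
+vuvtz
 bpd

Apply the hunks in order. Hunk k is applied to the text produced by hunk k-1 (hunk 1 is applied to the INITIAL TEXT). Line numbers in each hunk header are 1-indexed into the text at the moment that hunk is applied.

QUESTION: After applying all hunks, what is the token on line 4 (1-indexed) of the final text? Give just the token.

Answer: zyw

Derivation:
Hunk 1: at line 1 remove [jgaai,qjnwm,yhdel] add [npylb,huyr] -> 10 lines: yjgme lks npylb huyr lsmbu hxhib uezmf tdag yctir bpd
Hunk 2: at line 2 remove [huyr] add [zyw,rfm,myvff] -> 12 lines: yjgme lks npylb zyw rfm myvff lsmbu hxhib uezmf tdag yctir bpd
Hunk 3: at line 8 remove [uezmf,tdag,yctir] add [vuvtz] -> 10 lines: yjgme lks npylb zyw rfm myvff lsmbu hxhib vuvtz bpd
Final line 4: zyw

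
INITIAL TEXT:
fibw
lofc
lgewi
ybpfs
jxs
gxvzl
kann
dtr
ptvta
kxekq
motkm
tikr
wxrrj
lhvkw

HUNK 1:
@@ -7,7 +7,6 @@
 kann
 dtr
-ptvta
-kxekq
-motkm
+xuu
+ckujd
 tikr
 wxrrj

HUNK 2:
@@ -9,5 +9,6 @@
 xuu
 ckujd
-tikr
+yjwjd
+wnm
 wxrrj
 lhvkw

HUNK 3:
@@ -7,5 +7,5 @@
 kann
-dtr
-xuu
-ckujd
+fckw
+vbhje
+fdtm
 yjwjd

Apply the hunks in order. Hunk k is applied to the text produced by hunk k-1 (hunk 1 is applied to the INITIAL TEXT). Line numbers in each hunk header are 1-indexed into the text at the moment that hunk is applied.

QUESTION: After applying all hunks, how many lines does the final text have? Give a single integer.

Hunk 1: at line 7 remove [ptvta,kxekq,motkm] add [xuu,ckujd] -> 13 lines: fibw lofc lgewi ybpfs jxs gxvzl kann dtr xuu ckujd tikr wxrrj lhvkw
Hunk 2: at line 9 remove [tikr] add [yjwjd,wnm] -> 14 lines: fibw lofc lgewi ybpfs jxs gxvzl kann dtr xuu ckujd yjwjd wnm wxrrj lhvkw
Hunk 3: at line 7 remove [dtr,xuu,ckujd] add [fckw,vbhje,fdtm] -> 14 lines: fibw lofc lgewi ybpfs jxs gxvzl kann fckw vbhje fdtm yjwjd wnm wxrrj lhvkw
Final line count: 14

Answer: 14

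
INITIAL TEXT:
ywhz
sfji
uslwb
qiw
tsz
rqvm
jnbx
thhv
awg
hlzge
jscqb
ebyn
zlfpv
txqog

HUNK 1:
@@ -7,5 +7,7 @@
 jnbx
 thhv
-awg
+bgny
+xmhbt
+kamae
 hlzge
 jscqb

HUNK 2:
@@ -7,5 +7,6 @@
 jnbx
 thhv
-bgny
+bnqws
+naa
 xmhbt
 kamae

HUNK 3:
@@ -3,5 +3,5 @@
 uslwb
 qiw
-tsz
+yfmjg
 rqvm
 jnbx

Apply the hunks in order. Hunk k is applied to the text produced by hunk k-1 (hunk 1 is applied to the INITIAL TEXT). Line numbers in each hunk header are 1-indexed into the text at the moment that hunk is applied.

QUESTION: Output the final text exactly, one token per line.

Answer: ywhz
sfji
uslwb
qiw
yfmjg
rqvm
jnbx
thhv
bnqws
naa
xmhbt
kamae
hlzge
jscqb
ebyn
zlfpv
txqog

Derivation:
Hunk 1: at line 7 remove [awg] add [bgny,xmhbt,kamae] -> 16 lines: ywhz sfji uslwb qiw tsz rqvm jnbx thhv bgny xmhbt kamae hlzge jscqb ebyn zlfpv txqog
Hunk 2: at line 7 remove [bgny] add [bnqws,naa] -> 17 lines: ywhz sfji uslwb qiw tsz rqvm jnbx thhv bnqws naa xmhbt kamae hlzge jscqb ebyn zlfpv txqog
Hunk 3: at line 3 remove [tsz] add [yfmjg] -> 17 lines: ywhz sfji uslwb qiw yfmjg rqvm jnbx thhv bnqws naa xmhbt kamae hlzge jscqb ebyn zlfpv txqog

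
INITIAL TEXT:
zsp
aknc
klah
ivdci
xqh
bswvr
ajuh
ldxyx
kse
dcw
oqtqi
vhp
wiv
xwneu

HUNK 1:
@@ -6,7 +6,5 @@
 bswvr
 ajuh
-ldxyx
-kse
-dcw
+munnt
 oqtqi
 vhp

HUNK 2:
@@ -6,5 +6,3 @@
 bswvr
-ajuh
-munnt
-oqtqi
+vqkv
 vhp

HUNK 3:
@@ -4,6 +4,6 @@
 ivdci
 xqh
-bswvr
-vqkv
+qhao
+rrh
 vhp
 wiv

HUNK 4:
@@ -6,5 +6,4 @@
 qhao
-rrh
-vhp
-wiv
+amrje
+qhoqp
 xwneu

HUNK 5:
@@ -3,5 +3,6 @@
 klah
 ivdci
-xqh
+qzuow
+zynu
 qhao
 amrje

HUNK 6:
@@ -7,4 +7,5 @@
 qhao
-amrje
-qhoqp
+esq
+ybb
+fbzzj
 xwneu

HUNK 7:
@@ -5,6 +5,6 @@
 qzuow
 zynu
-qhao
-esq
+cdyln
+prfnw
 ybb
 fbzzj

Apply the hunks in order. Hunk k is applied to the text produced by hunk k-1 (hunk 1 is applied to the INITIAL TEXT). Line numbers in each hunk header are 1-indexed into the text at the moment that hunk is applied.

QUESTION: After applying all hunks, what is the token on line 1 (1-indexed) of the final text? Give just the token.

Hunk 1: at line 6 remove [ldxyx,kse,dcw] add [munnt] -> 12 lines: zsp aknc klah ivdci xqh bswvr ajuh munnt oqtqi vhp wiv xwneu
Hunk 2: at line 6 remove [ajuh,munnt,oqtqi] add [vqkv] -> 10 lines: zsp aknc klah ivdci xqh bswvr vqkv vhp wiv xwneu
Hunk 3: at line 4 remove [bswvr,vqkv] add [qhao,rrh] -> 10 lines: zsp aknc klah ivdci xqh qhao rrh vhp wiv xwneu
Hunk 4: at line 6 remove [rrh,vhp,wiv] add [amrje,qhoqp] -> 9 lines: zsp aknc klah ivdci xqh qhao amrje qhoqp xwneu
Hunk 5: at line 3 remove [xqh] add [qzuow,zynu] -> 10 lines: zsp aknc klah ivdci qzuow zynu qhao amrje qhoqp xwneu
Hunk 6: at line 7 remove [amrje,qhoqp] add [esq,ybb,fbzzj] -> 11 lines: zsp aknc klah ivdci qzuow zynu qhao esq ybb fbzzj xwneu
Hunk 7: at line 5 remove [qhao,esq] add [cdyln,prfnw] -> 11 lines: zsp aknc klah ivdci qzuow zynu cdyln prfnw ybb fbzzj xwneu
Final line 1: zsp

Answer: zsp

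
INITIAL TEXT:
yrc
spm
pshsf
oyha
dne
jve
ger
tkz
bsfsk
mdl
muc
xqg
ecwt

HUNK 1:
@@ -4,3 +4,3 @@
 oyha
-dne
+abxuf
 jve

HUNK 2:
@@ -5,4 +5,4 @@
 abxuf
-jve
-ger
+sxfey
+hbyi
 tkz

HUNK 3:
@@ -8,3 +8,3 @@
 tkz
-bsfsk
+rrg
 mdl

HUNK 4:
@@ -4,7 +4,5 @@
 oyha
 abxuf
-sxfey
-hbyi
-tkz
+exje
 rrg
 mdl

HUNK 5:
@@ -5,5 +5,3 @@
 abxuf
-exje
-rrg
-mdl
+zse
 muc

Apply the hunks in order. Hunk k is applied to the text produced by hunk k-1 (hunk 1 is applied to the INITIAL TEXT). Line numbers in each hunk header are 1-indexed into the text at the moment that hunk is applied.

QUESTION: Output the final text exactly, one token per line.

Answer: yrc
spm
pshsf
oyha
abxuf
zse
muc
xqg
ecwt

Derivation:
Hunk 1: at line 4 remove [dne] add [abxuf] -> 13 lines: yrc spm pshsf oyha abxuf jve ger tkz bsfsk mdl muc xqg ecwt
Hunk 2: at line 5 remove [jve,ger] add [sxfey,hbyi] -> 13 lines: yrc spm pshsf oyha abxuf sxfey hbyi tkz bsfsk mdl muc xqg ecwt
Hunk 3: at line 8 remove [bsfsk] add [rrg] -> 13 lines: yrc spm pshsf oyha abxuf sxfey hbyi tkz rrg mdl muc xqg ecwt
Hunk 4: at line 4 remove [sxfey,hbyi,tkz] add [exje] -> 11 lines: yrc spm pshsf oyha abxuf exje rrg mdl muc xqg ecwt
Hunk 5: at line 5 remove [exje,rrg,mdl] add [zse] -> 9 lines: yrc spm pshsf oyha abxuf zse muc xqg ecwt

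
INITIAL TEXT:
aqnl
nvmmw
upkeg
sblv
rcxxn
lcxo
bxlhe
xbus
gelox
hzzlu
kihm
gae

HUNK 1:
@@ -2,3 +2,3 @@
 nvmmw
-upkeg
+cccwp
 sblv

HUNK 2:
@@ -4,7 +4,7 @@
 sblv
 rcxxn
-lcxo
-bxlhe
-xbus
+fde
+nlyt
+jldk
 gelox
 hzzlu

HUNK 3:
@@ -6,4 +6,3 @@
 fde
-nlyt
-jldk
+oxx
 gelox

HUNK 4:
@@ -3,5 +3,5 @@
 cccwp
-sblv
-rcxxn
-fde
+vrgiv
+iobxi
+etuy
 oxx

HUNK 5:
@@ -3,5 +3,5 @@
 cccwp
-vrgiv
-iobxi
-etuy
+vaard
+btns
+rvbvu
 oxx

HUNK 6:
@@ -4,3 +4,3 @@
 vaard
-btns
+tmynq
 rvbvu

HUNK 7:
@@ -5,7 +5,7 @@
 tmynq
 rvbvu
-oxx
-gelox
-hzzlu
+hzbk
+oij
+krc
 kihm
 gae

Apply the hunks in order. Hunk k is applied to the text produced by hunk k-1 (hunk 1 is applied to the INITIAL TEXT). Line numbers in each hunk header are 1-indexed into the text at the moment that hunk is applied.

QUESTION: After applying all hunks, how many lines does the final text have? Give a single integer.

Hunk 1: at line 2 remove [upkeg] add [cccwp] -> 12 lines: aqnl nvmmw cccwp sblv rcxxn lcxo bxlhe xbus gelox hzzlu kihm gae
Hunk 2: at line 4 remove [lcxo,bxlhe,xbus] add [fde,nlyt,jldk] -> 12 lines: aqnl nvmmw cccwp sblv rcxxn fde nlyt jldk gelox hzzlu kihm gae
Hunk 3: at line 6 remove [nlyt,jldk] add [oxx] -> 11 lines: aqnl nvmmw cccwp sblv rcxxn fde oxx gelox hzzlu kihm gae
Hunk 4: at line 3 remove [sblv,rcxxn,fde] add [vrgiv,iobxi,etuy] -> 11 lines: aqnl nvmmw cccwp vrgiv iobxi etuy oxx gelox hzzlu kihm gae
Hunk 5: at line 3 remove [vrgiv,iobxi,etuy] add [vaard,btns,rvbvu] -> 11 lines: aqnl nvmmw cccwp vaard btns rvbvu oxx gelox hzzlu kihm gae
Hunk 6: at line 4 remove [btns] add [tmynq] -> 11 lines: aqnl nvmmw cccwp vaard tmynq rvbvu oxx gelox hzzlu kihm gae
Hunk 7: at line 5 remove [oxx,gelox,hzzlu] add [hzbk,oij,krc] -> 11 lines: aqnl nvmmw cccwp vaard tmynq rvbvu hzbk oij krc kihm gae
Final line count: 11

Answer: 11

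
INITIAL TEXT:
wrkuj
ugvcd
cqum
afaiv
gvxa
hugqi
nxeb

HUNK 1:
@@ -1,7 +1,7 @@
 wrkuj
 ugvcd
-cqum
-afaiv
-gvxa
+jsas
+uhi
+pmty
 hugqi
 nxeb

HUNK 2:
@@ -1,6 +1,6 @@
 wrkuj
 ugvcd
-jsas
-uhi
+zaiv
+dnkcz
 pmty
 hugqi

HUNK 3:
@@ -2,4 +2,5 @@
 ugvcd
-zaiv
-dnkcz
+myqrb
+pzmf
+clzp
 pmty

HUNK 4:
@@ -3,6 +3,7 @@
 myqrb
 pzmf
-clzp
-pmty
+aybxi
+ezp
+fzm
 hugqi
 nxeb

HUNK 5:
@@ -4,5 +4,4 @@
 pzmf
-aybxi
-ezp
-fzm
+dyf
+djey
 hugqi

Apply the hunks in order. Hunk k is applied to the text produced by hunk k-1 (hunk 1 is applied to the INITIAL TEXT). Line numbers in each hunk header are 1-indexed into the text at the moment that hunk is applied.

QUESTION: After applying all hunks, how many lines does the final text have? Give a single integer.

Answer: 8

Derivation:
Hunk 1: at line 1 remove [cqum,afaiv,gvxa] add [jsas,uhi,pmty] -> 7 lines: wrkuj ugvcd jsas uhi pmty hugqi nxeb
Hunk 2: at line 1 remove [jsas,uhi] add [zaiv,dnkcz] -> 7 lines: wrkuj ugvcd zaiv dnkcz pmty hugqi nxeb
Hunk 3: at line 2 remove [zaiv,dnkcz] add [myqrb,pzmf,clzp] -> 8 lines: wrkuj ugvcd myqrb pzmf clzp pmty hugqi nxeb
Hunk 4: at line 3 remove [clzp,pmty] add [aybxi,ezp,fzm] -> 9 lines: wrkuj ugvcd myqrb pzmf aybxi ezp fzm hugqi nxeb
Hunk 5: at line 4 remove [aybxi,ezp,fzm] add [dyf,djey] -> 8 lines: wrkuj ugvcd myqrb pzmf dyf djey hugqi nxeb
Final line count: 8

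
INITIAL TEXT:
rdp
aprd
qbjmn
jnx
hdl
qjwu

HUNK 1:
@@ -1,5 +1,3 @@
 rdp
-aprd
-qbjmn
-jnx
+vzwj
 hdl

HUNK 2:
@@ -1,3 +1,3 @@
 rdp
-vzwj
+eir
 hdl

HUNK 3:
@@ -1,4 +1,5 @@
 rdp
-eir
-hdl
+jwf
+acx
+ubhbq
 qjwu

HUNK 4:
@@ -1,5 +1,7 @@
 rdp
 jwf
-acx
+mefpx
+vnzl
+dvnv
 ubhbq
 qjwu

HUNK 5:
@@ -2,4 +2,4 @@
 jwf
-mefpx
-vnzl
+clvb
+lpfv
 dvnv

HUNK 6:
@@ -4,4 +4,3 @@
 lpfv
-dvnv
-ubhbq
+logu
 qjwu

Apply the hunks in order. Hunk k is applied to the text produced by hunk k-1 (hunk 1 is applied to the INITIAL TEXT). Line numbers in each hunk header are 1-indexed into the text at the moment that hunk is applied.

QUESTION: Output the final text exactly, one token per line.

Answer: rdp
jwf
clvb
lpfv
logu
qjwu

Derivation:
Hunk 1: at line 1 remove [aprd,qbjmn,jnx] add [vzwj] -> 4 lines: rdp vzwj hdl qjwu
Hunk 2: at line 1 remove [vzwj] add [eir] -> 4 lines: rdp eir hdl qjwu
Hunk 3: at line 1 remove [eir,hdl] add [jwf,acx,ubhbq] -> 5 lines: rdp jwf acx ubhbq qjwu
Hunk 4: at line 1 remove [acx] add [mefpx,vnzl,dvnv] -> 7 lines: rdp jwf mefpx vnzl dvnv ubhbq qjwu
Hunk 5: at line 2 remove [mefpx,vnzl] add [clvb,lpfv] -> 7 lines: rdp jwf clvb lpfv dvnv ubhbq qjwu
Hunk 6: at line 4 remove [dvnv,ubhbq] add [logu] -> 6 lines: rdp jwf clvb lpfv logu qjwu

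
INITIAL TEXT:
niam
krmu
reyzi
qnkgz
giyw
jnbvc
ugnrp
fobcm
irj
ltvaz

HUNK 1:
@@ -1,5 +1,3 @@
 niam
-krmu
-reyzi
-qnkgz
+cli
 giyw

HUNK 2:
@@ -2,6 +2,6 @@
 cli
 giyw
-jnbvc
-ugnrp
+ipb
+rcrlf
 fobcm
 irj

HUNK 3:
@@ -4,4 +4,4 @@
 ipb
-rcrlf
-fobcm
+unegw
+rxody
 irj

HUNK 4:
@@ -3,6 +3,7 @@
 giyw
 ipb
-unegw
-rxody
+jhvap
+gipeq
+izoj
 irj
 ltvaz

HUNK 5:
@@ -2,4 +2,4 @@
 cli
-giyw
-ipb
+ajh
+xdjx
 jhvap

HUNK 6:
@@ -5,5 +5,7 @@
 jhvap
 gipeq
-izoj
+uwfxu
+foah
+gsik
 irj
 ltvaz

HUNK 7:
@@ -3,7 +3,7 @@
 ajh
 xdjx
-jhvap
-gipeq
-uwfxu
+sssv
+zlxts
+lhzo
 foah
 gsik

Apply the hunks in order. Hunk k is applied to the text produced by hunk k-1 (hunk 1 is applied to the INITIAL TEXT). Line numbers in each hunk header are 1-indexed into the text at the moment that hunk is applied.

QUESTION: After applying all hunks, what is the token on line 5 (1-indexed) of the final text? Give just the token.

Hunk 1: at line 1 remove [krmu,reyzi,qnkgz] add [cli] -> 8 lines: niam cli giyw jnbvc ugnrp fobcm irj ltvaz
Hunk 2: at line 2 remove [jnbvc,ugnrp] add [ipb,rcrlf] -> 8 lines: niam cli giyw ipb rcrlf fobcm irj ltvaz
Hunk 3: at line 4 remove [rcrlf,fobcm] add [unegw,rxody] -> 8 lines: niam cli giyw ipb unegw rxody irj ltvaz
Hunk 4: at line 3 remove [unegw,rxody] add [jhvap,gipeq,izoj] -> 9 lines: niam cli giyw ipb jhvap gipeq izoj irj ltvaz
Hunk 5: at line 2 remove [giyw,ipb] add [ajh,xdjx] -> 9 lines: niam cli ajh xdjx jhvap gipeq izoj irj ltvaz
Hunk 6: at line 5 remove [izoj] add [uwfxu,foah,gsik] -> 11 lines: niam cli ajh xdjx jhvap gipeq uwfxu foah gsik irj ltvaz
Hunk 7: at line 3 remove [jhvap,gipeq,uwfxu] add [sssv,zlxts,lhzo] -> 11 lines: niam cli ajh xdjx sssv zlxts lhzo foah gsik irj ltvaz
Final line 5: sssv

Answer: sssv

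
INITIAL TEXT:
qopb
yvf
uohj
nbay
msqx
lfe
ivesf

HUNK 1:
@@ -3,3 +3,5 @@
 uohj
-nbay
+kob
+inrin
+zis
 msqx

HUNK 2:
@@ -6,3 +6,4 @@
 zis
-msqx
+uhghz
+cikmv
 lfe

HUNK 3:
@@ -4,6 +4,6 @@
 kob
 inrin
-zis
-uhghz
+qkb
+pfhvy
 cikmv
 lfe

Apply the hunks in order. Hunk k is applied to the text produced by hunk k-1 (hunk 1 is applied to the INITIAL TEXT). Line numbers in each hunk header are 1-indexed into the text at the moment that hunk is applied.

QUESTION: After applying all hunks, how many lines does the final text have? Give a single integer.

Hunk 1: at line 3 remove [nbay] add [kob,inrin,zis] -> 9 lines: qopb yvf uohj kob inrin zis msqx lfe ivesf
Hunk 2: at line 6 remove [msqx] add [uhghz,cikmv] -> 10 lines: qopb yvf uohj kob inrin zis uhghz cikmv lfe ivesf
Hunk 3: at line 4 remove [zis,uhghz] add [qkb,pfhvy] -> 10 lines: qopb yvf uohj kob inrin qkb pfhvy cikmv lfe ivesf
Final line count: 10

Answer: 10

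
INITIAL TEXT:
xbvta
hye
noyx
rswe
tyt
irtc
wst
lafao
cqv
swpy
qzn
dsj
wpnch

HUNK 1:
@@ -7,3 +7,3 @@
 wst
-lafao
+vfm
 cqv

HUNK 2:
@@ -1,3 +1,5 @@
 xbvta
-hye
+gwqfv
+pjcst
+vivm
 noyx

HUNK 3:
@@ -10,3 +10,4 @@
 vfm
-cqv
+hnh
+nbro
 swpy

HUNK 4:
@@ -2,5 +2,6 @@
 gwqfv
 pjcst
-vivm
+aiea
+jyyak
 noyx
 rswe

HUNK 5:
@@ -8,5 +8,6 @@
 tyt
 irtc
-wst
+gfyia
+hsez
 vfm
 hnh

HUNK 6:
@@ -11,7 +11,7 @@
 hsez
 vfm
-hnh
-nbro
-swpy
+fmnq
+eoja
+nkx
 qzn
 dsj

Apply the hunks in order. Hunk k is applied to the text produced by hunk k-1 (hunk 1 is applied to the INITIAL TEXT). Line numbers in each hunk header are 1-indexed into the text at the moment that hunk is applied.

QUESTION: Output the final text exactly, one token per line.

Hunk 1: at line 7 remove [lafao] add [vfm] -> 13 lines: xbvta hye noyx rswe tyt irtc wst vfm cqv swpy qzn dsj wpnch
Hunk 2: at line 1 remove [hye] add [gwqfv,pjcst,vivm] -> 15 lines: xbvta gwqfv pjcst vivm noyx rswe tyt irtc wst vfm cqv swpy qzn dsj wpnch
Hunk 3: at line 10 remove [cqv] add [hnh,nbro] -> 16 lines: xbvta gwqfv pjcst vivm noyx rswe tyt irtc wst vfm hnh nbro swpy qzn dsj wpnch
Hunk 4: at line 2 remove [vivm] add [aiea,jyyak] -> 17 lines: xbvta gwqfv pjcst aiea jyyak noyx rswe tyt irtc wst vfm hnh nbro swpy qzn dsj wpnch
Hunk 5: at line 8 remove [wst] add [gfyia,hsez] -> 18 lines: xbvta gwqfv pjcst aiea jyyak noyx rswe tyt irtc gfyia hsez vfm hnh nbro swpy qzn dsj wpnch
Hunk 6: at line 11 remove [hnh,nbro,swpy] add [fmnq,eoja,nkx] -> 18 lines: xbvta gwqfv pjcst aiea jyyak noyx rswe tyt irtc gfyia hsez vfm fmnq eoja nkx qzn dsj wpnch

Answer: xbvta
gwqfv
pjcst
aiea
jyyak
noyx
rswe
tyt
irtc
gfyia
hsez
vfm
fmnq
eoja
nkx
qzn
dsj
wpnch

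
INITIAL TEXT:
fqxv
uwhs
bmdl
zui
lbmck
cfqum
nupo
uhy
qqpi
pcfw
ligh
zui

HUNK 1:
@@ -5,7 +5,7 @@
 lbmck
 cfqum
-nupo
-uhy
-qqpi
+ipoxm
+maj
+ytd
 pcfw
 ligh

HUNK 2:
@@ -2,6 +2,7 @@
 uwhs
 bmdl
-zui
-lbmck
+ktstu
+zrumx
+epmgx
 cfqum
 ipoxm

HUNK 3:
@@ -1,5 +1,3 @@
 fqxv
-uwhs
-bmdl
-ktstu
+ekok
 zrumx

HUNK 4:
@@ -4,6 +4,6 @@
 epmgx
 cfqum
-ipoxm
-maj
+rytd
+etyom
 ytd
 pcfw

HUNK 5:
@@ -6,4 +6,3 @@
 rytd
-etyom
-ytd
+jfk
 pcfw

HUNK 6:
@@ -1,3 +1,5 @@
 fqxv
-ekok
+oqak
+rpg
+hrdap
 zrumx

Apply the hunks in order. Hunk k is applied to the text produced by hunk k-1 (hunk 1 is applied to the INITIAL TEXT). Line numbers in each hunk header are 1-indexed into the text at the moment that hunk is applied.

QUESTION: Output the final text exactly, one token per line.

Hunk 1: at line 5 remove [nupo,uhy,qqpi] add [ipoxm,maj,ytd] -> 12 lines: fqxv uwhs bmdl zui lbmck cfqum ipoxm maj ytd pcfw ligh zui
Hunk 2: at line 2 remove [zui,lbmck] add [ktstu,zrumx,epmgx] -> 13 lines: fqxv uwhs bmdl ktstu zrumx epmgx cfqum ipoxm maj ytd pcfw ligh zui
Hunk 3: at line 1 remove [uwhs,bmdl,ktstu] add [ekok] -> 11 lines: fqxv ekok zrumx epmgx cfqum ipoxm maj ytd pcfw ligh zui
Hunk 4: at line 4 remove [ipoxm,maj] add [rytd,etyom] -> 11 lines: fqxv ekok zrumx epmgx cfqum rytd etyom ytd pcfw ligh zui
Hunk 5: at line 6 remove [etyom,ytd] add [jfk] -> 10 lines: fqxv ekok zrumx epmgx cfqum rytd jfk pcfw ligh zui
Hunk 6: at line 1 remove [ekok] add [oqak,rpg,hrdap] -> 12 lines: fqxv oqak rpg hrdap zrumx epmgx cfqum rytd jfk pcfw ligh zui

Answer: fqxv
oqak
rpg
hrdap
zrumx
epmgx
cfqum
rytd
jfk
pcfw
ligh
zui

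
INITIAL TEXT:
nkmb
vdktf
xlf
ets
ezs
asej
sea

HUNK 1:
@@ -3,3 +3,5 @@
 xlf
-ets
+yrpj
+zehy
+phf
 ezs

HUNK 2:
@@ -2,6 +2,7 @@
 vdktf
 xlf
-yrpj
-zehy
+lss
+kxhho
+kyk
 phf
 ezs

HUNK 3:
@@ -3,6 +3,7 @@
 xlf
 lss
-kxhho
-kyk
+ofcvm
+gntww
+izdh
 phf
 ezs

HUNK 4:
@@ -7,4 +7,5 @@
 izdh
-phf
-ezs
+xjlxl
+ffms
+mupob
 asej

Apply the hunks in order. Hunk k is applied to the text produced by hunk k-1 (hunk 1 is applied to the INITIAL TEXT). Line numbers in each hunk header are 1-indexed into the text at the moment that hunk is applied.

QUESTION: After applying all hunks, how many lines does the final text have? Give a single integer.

Hunk 1: at line 3 remove [ets] add [yrpj,zehy,phf] -> 9 lines: nkmb vdktf xlf yrpj zehy phf ezs asej sea
Hunk 2: at line 2 remove [yrpj,zehy] add [lss,kxhho,kyk] -> 10 lines: nkmb vdktf xlf lss kxhho kyk phf ezs asej sea
Hunk 3: at line 3 remove [kxhho,kyk] add [ofcvm,gntww,izdh] -> 11 lines: nkmb vdktf xlf lss ofcvm gntww izdh phf ezs asej sea
Hunk 4: at line 7 remove [phf,ezs] add [xjlxl,ffms,mupob] -> 12 lines: nkmb vdktf xlf lss ofcvm gntww izdh xjlxl ffms mupob asej sea
Final line count: 12

Answer: 12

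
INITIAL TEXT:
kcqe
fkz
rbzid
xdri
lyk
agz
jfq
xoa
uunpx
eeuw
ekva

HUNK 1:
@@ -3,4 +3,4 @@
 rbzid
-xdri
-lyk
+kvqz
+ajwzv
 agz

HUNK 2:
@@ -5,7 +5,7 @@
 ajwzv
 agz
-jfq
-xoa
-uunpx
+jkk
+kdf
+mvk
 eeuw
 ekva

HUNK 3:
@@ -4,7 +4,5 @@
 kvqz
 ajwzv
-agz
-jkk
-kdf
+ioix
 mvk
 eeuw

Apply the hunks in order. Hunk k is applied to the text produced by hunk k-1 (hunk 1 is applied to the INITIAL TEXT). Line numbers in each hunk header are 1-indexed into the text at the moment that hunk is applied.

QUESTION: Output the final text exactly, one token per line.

Answer: kcqe
fkz
rbzid
kvqz
ajwzv
ioix
mvk
eeuw
ekva

Derivation:
Hunk 1: at line 3 remove [xdri,lyk] add [kvqz,ajwzv] -> 11 lines: kcqe fkz rbzid kvqz ajwzv agz jfq xoa uunpx eeuw ekva
Hunk 2: at line 5 remove [jfq,xoa,uunpx] add [jkk,kdf,mvk] -> 11 lines: kcqe fkz rbzid kvqz ajwzv agz jkk kdf mvk eeuw ekva
Hunk 3: at line 4 remove [agz,jkk,kdf] add [ioix] -> 9 lines: kcqe fkz rbzid kvqz ajwzv ioix mvk eeuw ekva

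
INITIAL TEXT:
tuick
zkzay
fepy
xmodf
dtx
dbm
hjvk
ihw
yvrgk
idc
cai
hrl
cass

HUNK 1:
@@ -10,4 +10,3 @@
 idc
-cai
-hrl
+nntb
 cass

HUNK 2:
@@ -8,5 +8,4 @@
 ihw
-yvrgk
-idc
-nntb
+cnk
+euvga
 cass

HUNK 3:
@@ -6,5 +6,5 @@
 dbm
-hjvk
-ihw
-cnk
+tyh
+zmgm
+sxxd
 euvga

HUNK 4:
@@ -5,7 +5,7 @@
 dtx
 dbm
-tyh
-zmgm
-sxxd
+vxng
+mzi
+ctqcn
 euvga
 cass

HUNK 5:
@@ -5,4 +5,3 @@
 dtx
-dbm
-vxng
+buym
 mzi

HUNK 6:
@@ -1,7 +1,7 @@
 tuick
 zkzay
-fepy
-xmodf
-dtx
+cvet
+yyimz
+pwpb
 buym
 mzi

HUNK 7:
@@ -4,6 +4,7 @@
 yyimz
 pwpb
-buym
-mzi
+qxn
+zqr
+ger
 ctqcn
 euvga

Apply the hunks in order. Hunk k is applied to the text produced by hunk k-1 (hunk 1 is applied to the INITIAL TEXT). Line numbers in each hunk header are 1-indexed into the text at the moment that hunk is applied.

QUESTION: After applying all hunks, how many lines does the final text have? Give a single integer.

Hunk 1: at line 10 remove [cai,hrl] add [nntb] -> 12 lines: tuick zkzay fepy xmodf dtx dbm hjvk ihw yvrgk idc nntb cass
Hunk 2: at line 8 remove [yvrgk,idc,nntb] add [cnk,euvga] -> 11 lines: tuick zkzay fepy xmodf dtx dbm hjvk ihw cnk euvga cass
Hunk 3: at line 6 remove [hjvk,ihw,cnk] add [tyh,zmgm,sxxd] -> 11 lines: tuick zkzay fepy xmodf dtx dbm tyh zmgm sxxd euvga cass
Hunk 4: at line 5 remove [tyh,zmgm,sxxd] add [vxng,mzi,ctqcn] -> 11 lines: tuick zkzay fepy xmodf dtx dbm vxng mzi ctqcn euvga cass
Hunk 5: at line 5 remove [dbm,vxng] add [buym] -> 10 lines: tuick zkzay fepy xmodf dtx buym mzi ctqcn euvga cass
Hunk 6: at line 1 remove [fepy,xmodf,dtx] add [cvet,yyimz,pwpb] -> 10 lines: tuick zkzay cvet yyimz pwpb buym mzi ctqcn euvga cass
Hunk 7: at line 4 remove [buym,mzi] add [qxn,zqr,ger] -> 11 lines: tuick zkzay cvet yyimz pwpb qxn zqr ger ctqcn euvga cass
Final line count: 11

Answer: 11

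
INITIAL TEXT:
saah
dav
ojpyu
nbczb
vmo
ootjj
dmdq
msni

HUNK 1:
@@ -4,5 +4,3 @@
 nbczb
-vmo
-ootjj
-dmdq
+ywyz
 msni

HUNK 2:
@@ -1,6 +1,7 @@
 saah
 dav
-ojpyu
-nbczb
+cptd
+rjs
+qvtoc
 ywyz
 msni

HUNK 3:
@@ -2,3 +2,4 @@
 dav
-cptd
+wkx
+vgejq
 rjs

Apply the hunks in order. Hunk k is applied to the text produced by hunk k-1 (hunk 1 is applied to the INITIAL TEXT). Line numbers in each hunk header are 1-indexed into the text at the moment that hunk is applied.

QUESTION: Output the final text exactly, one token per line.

Answer: saah
dav
wkx
vgejq
rjs
qvtoc
ywyz
msni

Derivation:
Hunk 1: at line 4 remove [vmo,ootjj,dmdq] add [ywyz] -> 6 lines: saah dav ojpyu nbczb ywyz msni
Hunk 2: at line 1 remove [ojpyu,nbczb] add [cptd,rjs,qvtoc] -> 7 lines: saah dav cptd rjs qvtoc ywyz msni
Hunk 3: at line 2 remove [cptd] add [wkx,vgejq] -> 8 lines: saah dav wkx vgejq rjs qvtoc ywyz msni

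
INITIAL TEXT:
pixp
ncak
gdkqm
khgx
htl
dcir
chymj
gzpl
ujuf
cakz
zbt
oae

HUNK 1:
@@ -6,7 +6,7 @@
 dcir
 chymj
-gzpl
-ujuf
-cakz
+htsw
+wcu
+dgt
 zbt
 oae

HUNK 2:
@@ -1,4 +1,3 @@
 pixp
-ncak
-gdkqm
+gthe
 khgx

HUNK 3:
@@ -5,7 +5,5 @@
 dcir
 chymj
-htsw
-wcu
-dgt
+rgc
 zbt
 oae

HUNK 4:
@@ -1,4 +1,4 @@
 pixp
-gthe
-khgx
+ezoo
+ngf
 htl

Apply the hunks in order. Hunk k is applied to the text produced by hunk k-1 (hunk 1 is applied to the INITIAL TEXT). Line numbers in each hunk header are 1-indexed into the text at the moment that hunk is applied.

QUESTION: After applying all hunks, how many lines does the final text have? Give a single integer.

Hunk 1: at line 6 remove [gzpl,ujuf,cakz] add [htsw,wcu,dgt] -> 12 lines: pixp ncak gdkqm khgx htl dcir chymj htsw wcu dgt zbt oae
Hunk 2: at line 1 remove [ncak,gdkqm] add [gthe] -> 11 lines: pixp gthe khgx htl dcir chymj htsw wcu dgt zbt oae
Hunk 3: at line 5 remove [htsw,wcu,dgt] add [rgc] -> 9 lines: pixp gthe khgx htl dcir chymj rgc zbt oae
Hunk 4: at line 1 remove [gthe,khgx] add [ezoo,ngf] -> 9 lines: pixp ezoo ngf htl dcir chymj rgc zbt oae
Final line count: 9

Answer: 9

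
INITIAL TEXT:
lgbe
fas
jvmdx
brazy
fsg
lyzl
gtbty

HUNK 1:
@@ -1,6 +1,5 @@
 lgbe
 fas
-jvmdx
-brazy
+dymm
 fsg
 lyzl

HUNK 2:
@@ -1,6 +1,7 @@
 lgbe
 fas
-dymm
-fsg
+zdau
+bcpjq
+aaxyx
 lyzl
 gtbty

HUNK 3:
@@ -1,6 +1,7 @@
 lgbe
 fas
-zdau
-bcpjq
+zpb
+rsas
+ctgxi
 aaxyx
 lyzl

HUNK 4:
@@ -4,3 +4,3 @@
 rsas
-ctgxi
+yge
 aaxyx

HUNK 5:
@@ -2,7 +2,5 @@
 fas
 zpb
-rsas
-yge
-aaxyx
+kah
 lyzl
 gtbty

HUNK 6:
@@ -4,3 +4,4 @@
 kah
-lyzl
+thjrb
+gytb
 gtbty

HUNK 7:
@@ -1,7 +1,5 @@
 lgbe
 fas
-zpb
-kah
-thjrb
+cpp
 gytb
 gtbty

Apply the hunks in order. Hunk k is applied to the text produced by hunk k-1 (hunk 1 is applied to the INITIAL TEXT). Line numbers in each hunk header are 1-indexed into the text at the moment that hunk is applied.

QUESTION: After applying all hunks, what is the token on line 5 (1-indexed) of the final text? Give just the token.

Hunk 1: at line 1 remove [jvmdx,brazy] add [dymm] -> 6 lines: lgbe fas dymm fsg lyzl gtbty
Hunk 2: at line 1 remove [dymm,fsg] add [zdau,bcpjq,aaxyx] -> 7 lines: lgbe fas zdau bcpjq aaxyx lyzl gtbty
Hunk 3: at line 1 remove [zdau,bcpjq] add [zpb,rsas,ctgxi] -> 8 lines: lgbe fas zpb rsas ctgxi aaxyx lyzl gtbty
Hunk 4: at line 4 remove [ctgxi] add [yge] -> 8 lines: lgbe fas zpb rsas yge aaxyx lyzl gtbty
Hunk 5: at line 2 remove [rsas,yge,aaxyx] add [kah] -> 6 lines: lgbe fas zpb kah lyzl gtbty
Hunk 6: at line 4 remove [lyzl] add [thjrb,gytb] -> 7 lines: lgbe fas zpb kah thjrb gytb gtbty
Hunk 7: at line 1 remove [zpb,kah,thjrb] add [cpp] -> 5 lines: lgbe fas cpp gytb gtbty
Final line 5: gtbty

Answer: gtbty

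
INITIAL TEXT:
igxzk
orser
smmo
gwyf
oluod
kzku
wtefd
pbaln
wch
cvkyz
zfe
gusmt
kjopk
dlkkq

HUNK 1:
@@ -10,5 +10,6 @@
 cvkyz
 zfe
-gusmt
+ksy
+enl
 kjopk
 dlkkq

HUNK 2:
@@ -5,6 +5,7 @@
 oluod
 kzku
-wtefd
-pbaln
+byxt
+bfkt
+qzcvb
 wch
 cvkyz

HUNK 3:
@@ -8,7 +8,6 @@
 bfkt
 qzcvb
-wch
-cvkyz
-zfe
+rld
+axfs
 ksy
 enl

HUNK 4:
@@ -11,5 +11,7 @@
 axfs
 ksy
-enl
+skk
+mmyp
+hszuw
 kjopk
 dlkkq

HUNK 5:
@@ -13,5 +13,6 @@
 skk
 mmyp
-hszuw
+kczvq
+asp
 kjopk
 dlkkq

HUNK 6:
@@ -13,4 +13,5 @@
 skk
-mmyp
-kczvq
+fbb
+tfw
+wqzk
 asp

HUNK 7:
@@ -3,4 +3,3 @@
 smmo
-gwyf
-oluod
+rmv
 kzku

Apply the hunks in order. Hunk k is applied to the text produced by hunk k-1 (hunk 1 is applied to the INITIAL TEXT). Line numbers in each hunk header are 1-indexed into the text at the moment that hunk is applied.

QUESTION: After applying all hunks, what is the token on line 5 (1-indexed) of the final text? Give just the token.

Hunk 1: at line 10 remove [gusmt] add [ksy,enl] -> 15 lines: igxzk orser smmo gwyf oluod kzku wtefd pbaln wch cvkyz zfe ksy enl kjopk dlkkq
Hunk 2: at line 5 remove [wtefd,pbaln] add [byxt,bfkt,qzcvb] -> 16 lines: igxzk orser smmo gwyf oluod kzku byxt bfkt qzcvb wch cvkyz zfe ksy enl kjopk dlkkq
Hunk 3: at line 8 remove [wch,cvkyz,zfe] add [rld,axfs] -> 15 lines: igxzk orser smmo gwyf oluod kzku byxt bfkt qzcvb rld axfs ksy enl kjopk dlkkq
Hunk 4: at line 11 remove [enl] add [skk,mmyp,hszuw] -> 17 lines: igxzk orser smmo gwyf oluod kzku byxt bfkt qzcvb rld axfs ksy skk mmyp hszuw kjopk dlkkq
Hunk 5: at line 13 remove [hszuw] add [kczvq,asp] -> 18 lines: igxzk orser smmo gwyf oluod kzku byxt bfkt qzcvb rld axfs ksy skk mmyp kczvq asp kjopk dlkkq
Hunk 6: at line 13 remove [mmyp,kczvq] add [fbb,tfw,wqzk] -> 19 lines: igxzk orser smmo gwyf oluod kzku byxt bfkt qzcvb rld axfs ksy skk fbb tfw wqzk asp kjopk dlkkq
Hunk 7: at line 3 remove [gwyf,oluod] add [rmv] -> 18 lines: igxzk orser smmo rmv kzku byxt bfkt qzcvb rld axfs ksy skk fbb tfw wqzk asp kjopk dlkkq
Final line 5: kzku

Answer: kzku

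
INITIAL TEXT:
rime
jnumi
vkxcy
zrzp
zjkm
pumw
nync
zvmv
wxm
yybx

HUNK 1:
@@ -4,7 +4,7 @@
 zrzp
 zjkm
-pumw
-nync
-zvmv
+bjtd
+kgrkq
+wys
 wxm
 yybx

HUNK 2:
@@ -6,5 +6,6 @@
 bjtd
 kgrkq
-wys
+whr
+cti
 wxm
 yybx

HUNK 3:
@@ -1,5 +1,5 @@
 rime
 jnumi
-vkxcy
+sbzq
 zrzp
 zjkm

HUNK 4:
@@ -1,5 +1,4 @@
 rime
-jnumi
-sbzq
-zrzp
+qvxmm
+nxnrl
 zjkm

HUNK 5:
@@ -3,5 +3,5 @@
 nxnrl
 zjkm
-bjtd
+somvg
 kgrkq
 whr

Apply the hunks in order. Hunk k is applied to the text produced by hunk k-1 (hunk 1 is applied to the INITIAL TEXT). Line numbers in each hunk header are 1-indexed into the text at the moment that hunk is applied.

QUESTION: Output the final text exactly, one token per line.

Answer: rime
qvxmm
nxnrl
zjkm
somvg
kgrkq
whr
cti
wxm
yybx

Derivation:
Hunk 1: at line 4 remove [pumw,nync,zvmv] add [bjtd,kgrkq,wys] -> 10 lines: rime jnumi vkxcy zrzp zjkm bjtd kgrkq wys wxm yybx
Hunk 2: at line 6 remove [wys] add [whr,cti] -> 11 lines: rime jnumi vkxcy zrzp zjkm bjtd kgrkq whr cti wxm yybx
Hunk 3: at line 1 remove [vkxcy] add [sbzq] -> 11 lines: rime jnumi sbzq zrzp zjkm bjtd kgrkq whr cti wxm yybx
Hunk 4: at line 1 remove [jnumi,sbzq,zrzp] add [qvxmm,nxnrl] -> 10 lines: rime qvxmm nxnrl zjkm bjtd kgrkq whr cti wxm yybx
Hunk 5: at line 3 remove [bjtd] add [somvg] -> 10 lines: rime qvxmm nxnrl zjkm somvg kgrkq whr cti wxm yybx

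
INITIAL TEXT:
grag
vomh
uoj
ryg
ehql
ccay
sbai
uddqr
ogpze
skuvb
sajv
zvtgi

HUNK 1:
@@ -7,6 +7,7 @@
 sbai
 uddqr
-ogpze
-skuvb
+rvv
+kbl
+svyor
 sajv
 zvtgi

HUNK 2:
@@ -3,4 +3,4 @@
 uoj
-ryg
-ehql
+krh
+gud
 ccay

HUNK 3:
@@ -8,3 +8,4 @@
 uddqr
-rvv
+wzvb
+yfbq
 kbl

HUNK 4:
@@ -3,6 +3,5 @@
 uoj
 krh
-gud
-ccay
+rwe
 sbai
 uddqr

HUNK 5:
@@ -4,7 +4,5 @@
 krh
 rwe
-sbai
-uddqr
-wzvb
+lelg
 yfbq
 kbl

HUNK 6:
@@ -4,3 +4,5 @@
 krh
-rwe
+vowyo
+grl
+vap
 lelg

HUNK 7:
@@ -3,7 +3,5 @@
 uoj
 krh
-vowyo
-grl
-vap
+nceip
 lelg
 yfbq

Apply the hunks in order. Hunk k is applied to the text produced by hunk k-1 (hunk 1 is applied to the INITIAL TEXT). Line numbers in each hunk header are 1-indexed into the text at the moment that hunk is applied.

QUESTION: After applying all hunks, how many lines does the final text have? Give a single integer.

Hunk 1: at line 7 remove [ogpze,skuvb] add [rvv,kbl,svyor] -> 13 lines: grag vomh uoj ryg ehql ccay sbai uddqr rvv kbl svyor sajv zvtgi
Hunk 2: at line 3 remove [ryg,ehql] add [krh,gud] -> 13 lines: grag vomh uoj krh gud ccay sbai uddqr rvv kbl svyor sajv zvtgi
Hunk 3: at line 8 remove [rvv] add [wzvb,yfbq] -> 14 lines: grag vomh uoj krh gud ccay sbai uddqr wzvb yfbq kbl svyor sajv zvtgi
Hunk 4: at line 3 remove [gud,ccay] add [rwe] -> 13 lines: grag vomh uoj krh rwe sbai uddqr wzvb yfbq kbl svyor sajv zvtgi
Hunk 5: at line 4 remove [sbai,uddqr,wzvb] add [lelg] -> 11 lines: grag vomh uoj krh rwe lelg yfbq kbl svyor sajv zvtgi
Hunk 6: at line 4 remove [rwe] add [vowyo,grl,vap] -> 13 lines: grag vomh uoj krh vowyo grl vap lelg yfbq kbl svyor sajv zvtgi
Hunk 7: at line 3 remove [vowyo,grl,vap] add [nceip] -> 11 lines: grag vomh uoj krh nceip lelg yfbq kbl svyor sajv zvtgi
Final line count: 11

Answer: 11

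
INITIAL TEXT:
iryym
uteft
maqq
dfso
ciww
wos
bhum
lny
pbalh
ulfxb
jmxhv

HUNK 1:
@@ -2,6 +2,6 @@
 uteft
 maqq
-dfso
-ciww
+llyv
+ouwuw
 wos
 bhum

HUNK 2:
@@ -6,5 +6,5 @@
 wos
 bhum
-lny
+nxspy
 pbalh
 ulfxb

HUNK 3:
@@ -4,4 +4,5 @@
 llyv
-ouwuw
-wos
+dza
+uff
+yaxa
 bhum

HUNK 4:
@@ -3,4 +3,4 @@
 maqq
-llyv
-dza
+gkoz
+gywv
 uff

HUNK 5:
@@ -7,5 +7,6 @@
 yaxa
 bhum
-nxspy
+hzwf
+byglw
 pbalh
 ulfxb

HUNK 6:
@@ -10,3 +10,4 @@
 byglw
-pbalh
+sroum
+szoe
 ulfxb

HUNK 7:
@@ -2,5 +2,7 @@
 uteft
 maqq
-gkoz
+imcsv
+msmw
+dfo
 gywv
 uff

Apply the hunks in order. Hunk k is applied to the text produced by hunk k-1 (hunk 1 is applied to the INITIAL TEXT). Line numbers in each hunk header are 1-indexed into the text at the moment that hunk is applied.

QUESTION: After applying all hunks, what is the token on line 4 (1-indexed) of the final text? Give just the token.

Answer: imcsv

Derivation:
Hunk 1: at line 2 remove [dfso,ciww] add [llyv,ouwuw] -> 11 lines: iryym uteft maqq llyv ouwuw wos bhum lny pbalh ulfxb jmxhv
Hunk 2: at line 6 remove [lny] add [nxspy] -> 11 lines: iryym uteft maqq llyv ouwuw wos bhum nxspy pbalh ulfxb jmxhv
Hunk 3: at line 4 remove [ouwuw,wos] add [dza,uff,yaxa] -> 12 lines: iryym uteft maqq llyv dza uff yaxa bhum nxspy pbalh ulfxb jmxhv
Hunk 4: at line 3 remove [llyv,dza] add [gkoz,gywv] -> 12 lines: iryym uteft maqq gkoz gywv uff yaxa bhum nxspy pbalh ulfxb jmxhv
Hunk 5: at line 7 remove [nxspy] add [hzwf,byglw] -> 13 lines: iryym uteft maqq gkoz gywv uff yaxa bhum hzwf byglw pbalh ulfxb jmxhv
Hunk 6: at line 10 remove [pbalh] add [sroum,szoe] -> 14 lines: iryym uteft maqq gkoz gywv uff yaxa bhum hzwf byglw sroum szoe ulfxb jmxhv
Hunk 7: at line 2 remove [gkoz] add [imcsv,msmw,dfo] -> 16 lines: iryym uteft maqq imcsv msmw dfo gywv uff yaxa bhum hzwf byglw sroum szoe ulfxb jmxhv
Final line 4: imcsv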